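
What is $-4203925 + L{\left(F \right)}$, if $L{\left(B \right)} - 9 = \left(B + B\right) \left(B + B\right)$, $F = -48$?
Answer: $-4194700$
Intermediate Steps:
$L{\left(B \right)} = 9 + 4 B^{2}$ ($L{\left(B \right)} = 9 + \left(B + B\right) \left(B + B\right) = 9 + 2 B 2 B = 9 + 4 B^{2}$)
$-4203925 + L{\left(F \right)} = -4203925 + \left(9 + 4 \left(-48\right)^{2}\right) = -4203925 + \left(9 + 4 \cdot 2304\right) = -4203925 + \left(9 + 9216\right) = -4203925 + 9225 = -4194700$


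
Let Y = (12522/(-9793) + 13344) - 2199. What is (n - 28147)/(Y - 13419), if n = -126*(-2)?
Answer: 273175735/22281804 ≈ 12.260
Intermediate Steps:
Y = 109130463/9793 (Y = (12522*(-1/9793) + 13344) - 2199 = (-12522/9793 + 13344) - 2199 = 130665270/9793 - 2199 = 109130463/9793 ≈ 11144.)
n = 252
(n - 28147)/(Y - 13419) = (252 - 28147)/(109130463/9793 - 13419) = -27895/(-22281804/9793) = -27895*(-9793/22281804) = 273175735/22281804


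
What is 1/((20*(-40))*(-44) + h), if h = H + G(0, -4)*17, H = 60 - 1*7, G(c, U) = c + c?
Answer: 1/35253 ≈ 2.8366e-5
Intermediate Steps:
G(c, U) = 2*c
H = 53 (H = 60 - 7 = 53)
h = 53 (h = 53 + (2*0)*17 = 53 + 0*17 = 53 + 0 = 53)
1/((20*(-40))*(-44) + h) = 1/((20*(-40))*(-44) + 53) = 1/(-800*(-44) + 53) = 1/(35200 + 53) = 1/35253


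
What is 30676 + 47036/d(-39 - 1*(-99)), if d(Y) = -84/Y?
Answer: -20448/7 ≈ -2921.1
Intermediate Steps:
30676 + 47036/d(-39 - 1*(-99)) = 30676 + 47036/((-84/(-39 - 1*(-99)))) = 30676 + 47036/((-84/(-39 + 99))) = 30676 + 47036/((-84/60)) = 30676 + 47036/((-84*1/60)) = 30676 + 47036/(-7/5) = 30676 + 47036*(-5/7) = 30676 - 235180/7 = -20448/7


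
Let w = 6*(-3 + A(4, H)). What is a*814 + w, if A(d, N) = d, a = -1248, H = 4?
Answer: -1015866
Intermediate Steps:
w = 6 (w = 6*(-3 + 4) = 6*1 = 6)
a*814 + w = -1248*814 + 6 = -1015872 + 6 = -1015866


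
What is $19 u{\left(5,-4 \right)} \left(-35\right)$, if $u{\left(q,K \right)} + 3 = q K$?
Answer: $15295$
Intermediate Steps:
$u{\left(q,K \right)} = -3 + K q$ ($u{\left(q,K \right)} = -3 + q K = -3 + K q$)
$19 u{\left(5,-4 \right)} \left(-35\right) = 19 \left(-3 - 20\right) \left(-35\right) = 19 \left(-23\right) \left(-35\right) = \left(-437\right) \left(-35\right) = 15295$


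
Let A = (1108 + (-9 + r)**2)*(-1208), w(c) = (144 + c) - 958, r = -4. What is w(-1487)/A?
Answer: 2301/1542616 ≈ 0.0014916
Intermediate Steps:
w(c) = -814 + c
A = -1542616 (A = (1108 + (-9 - 4)**2)*(-1208) = (1108 + (-13)**2)*(-1208) = (1108 + 169)*(-1208) = 1277*(-1208) = -1542616)
w(-1487)/A = (-814 - 1487)/(-1542616) = -2301*(-1/1542616) = 2301/1542616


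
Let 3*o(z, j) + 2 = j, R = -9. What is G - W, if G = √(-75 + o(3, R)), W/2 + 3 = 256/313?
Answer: 1366/313 + 2*I*√177/3 ≈ 4.3642 + 8.8694*I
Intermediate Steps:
o(z, j) = -⅔ + j/3
W = -1366/313 (W = -6 + 2*(256/313) = -6 + 512/313 = -1366/313 ≈ -4.3642)
G = 2*I*√177/3 (G = √(-75 + (-⅔ + (⅓)*(-9))) = √(-75 + (-⅔ - 3)) = √(-75 - 11/3) = √(-236/3) = 2*I*√177/3 ≈ 8.8694*I)
G - W = 2*I*√177/3 - 1*(-1366/313) = 2*I*√177/3 + 1366/313 = 1366/313 + 2*I*√177/3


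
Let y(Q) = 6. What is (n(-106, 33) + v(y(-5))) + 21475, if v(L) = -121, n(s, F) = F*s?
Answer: 17856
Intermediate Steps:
(n(-106, 33) + v(y(-5))) + 21475 = (33*(-106) - 121) + 21475 = (-3498 - 121) + 21475 = -3619 + 21475 = 17856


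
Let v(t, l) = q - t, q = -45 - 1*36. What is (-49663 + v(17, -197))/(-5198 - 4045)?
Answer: 5529/1027 ≈ 5.3836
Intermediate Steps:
q = -81 (q = -45 - 36 = -81)
v(t, l) = -81 - t
(-49663 + v(17, -197))/(-5198 - 4045) = (-49663 + (-81 - 1*17))/(-5198 - 4045) = (-49663 + (-81 - 17))/(-9243) = (-49663 - 98)*(-1/9243) = -49761*(-1/9243) = 5529/1027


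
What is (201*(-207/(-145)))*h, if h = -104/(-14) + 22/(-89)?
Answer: 186149718/90335 ≈ 2060.7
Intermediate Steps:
h = 4474/623 (h = -104*(-1/14) + 22*(-1/89) = 52/7 - 22/89 = 4474/623 ≈ 7.1814)
(201*(-207/(-145)))*h = (201*(-207/(-145)))*(4474/623) = (201*(-207*(-1/145)))*(4474/623) = (201*(207/145))*(4474/623) = (41607/145)*(4474/623) = 186149718/90335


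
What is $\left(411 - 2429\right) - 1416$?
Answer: $-3434$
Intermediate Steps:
$\left(411 - 2429\right) - 1416 = -2018 - 1416 = -3434$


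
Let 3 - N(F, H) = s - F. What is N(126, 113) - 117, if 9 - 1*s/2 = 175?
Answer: 344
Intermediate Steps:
s = -332 (s = 18 - 2*175 = 18 - 350 = -332)
N(F, H) = 335 + F (N(F, H) = 3 - (-332 - F) = 3 + (332 + F) = 335 + F)
N(126, 113) - 117 = (335 + 126) - 117 = 461 - 117 = 344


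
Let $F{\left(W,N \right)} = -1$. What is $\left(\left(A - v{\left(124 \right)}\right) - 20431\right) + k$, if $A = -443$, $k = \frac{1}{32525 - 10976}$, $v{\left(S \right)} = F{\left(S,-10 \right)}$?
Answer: $- \frac{449792276}{21549} \approx -20873.0$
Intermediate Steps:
$v{\left(S \right)} = -1$
$k = \frac{1}{21549} \approx 4.6406 \cdot 10^{-5}$
$\left(\left(A - v{\left(124 \right)}\right) - 20431\right) + k = \left(\left(-443 - -1\right) - 20431\right) + \frac{1}{21549} = \left(\left(-443 + 1\right) - 20431\right) + \frac{1}{21549} = \left(-442 - 20431\right) + \frac{1}{21549} = -20873 + \frac{1}{21549} = - \frac{449792276}{21549}$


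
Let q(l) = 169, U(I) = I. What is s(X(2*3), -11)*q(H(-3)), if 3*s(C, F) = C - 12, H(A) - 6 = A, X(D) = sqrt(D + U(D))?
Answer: -676 + 338*sqrt(3)/3 ≈ -480.86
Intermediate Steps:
X(D) = sqrt(2)*sqrt(D) (X(D) = sqrt(D + D) = sqrt(2*D) = sqrt(2)*sqrt(D))
H(A) = 6 + A
s(C, F) = -4 + C/3 (s(C, F) = (C - 12)/3 = (-12 + C)/3 = -4 + C/3)
s(X(2*3), -11)*q(H(-3)) = (-4 + (sqrt(2)*sqrt(2*3))/3)*169 = (-4 + (sqrt(2)*sqrt(6))/3)*169 = (-4 + (2*sqrt(3))/3)*169 = (-4 + 2*sqrt(3)/3)*169 = -676 + 338*sqrt(3)/3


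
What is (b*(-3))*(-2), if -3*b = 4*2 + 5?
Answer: -26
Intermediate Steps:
b = -13/3 (b = -(4*2 + 5)/3 = -(8 + 5)/3 = -⅓*13 = -13/3 ≈ -4.3333)
(b*(-3))*(-2) = -13/3*(-3)*(-2) = 13*(-2) = -26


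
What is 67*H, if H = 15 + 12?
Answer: 1809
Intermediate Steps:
H = 27
67*H = 67*27 = 1809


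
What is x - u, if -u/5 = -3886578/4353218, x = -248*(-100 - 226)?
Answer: 175964767987/2176609 ≈ 80844.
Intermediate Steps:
x = 80848 (x = -248*(-326) = 80848)
u = 9716445/2176609 (u = -(-19432890)/4353218 = -5*(-1943289/2176609) = 9716445/2176609 ≈ 4.4640)
x - u = 80848 - 1*9716445/2176609 = 80848 - 9716445/2176609 = 175964767987/2176609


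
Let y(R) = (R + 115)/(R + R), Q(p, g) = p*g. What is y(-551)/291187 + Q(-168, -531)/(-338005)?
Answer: -14312817967606/54230886726185 ≈ -0.26392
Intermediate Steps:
Q(p, g) = g*p
y(R) = (115 + R)/(2*R) (y(R) = (115 + R)/((2*R)) = (115 + R)*(1/(2*R)) = (115 + R)/(2*R))
y(-551)/291187 + Q(-168, -531)/(-338005) = ((½)*(115 - 551)/(-551))/291187 - 531*(-168)/(-338005) = ((½)*(-1/551)*(-436))*(1/291187) + 89208*(-1/338005) = (218/551)*(1/291187) - 89208/338005 = 218/160444037 - 89208/338005 = -14312817967606/54230886726185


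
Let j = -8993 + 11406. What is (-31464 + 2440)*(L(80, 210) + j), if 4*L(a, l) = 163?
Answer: -71217640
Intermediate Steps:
L(a, l) = 163/4 (L(a, l) = (1/4)*163 = 163/4)
j = 2413
(-31464 + 2440)*(L(80, 210) + j) = (-31464 + 2440)*(163/4 + 2413) = -29024*9815/4 = -71217640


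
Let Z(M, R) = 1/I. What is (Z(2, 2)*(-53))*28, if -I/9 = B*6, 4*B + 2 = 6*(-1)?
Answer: -371/27 ≈ -13.741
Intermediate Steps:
B = -2 (B = -½ + (6*(-1))/4 = -½ + (¼)*(-6) = -½ - 3/2 = -2)
I = 108 (I = -(-18)*6 = -9*(-12) = 108)
Z(M, R) = 1/108
(Z(2, 2)*(-53))*28 = ((1/108)*(-53))*28 = -53/108*28 = -371/27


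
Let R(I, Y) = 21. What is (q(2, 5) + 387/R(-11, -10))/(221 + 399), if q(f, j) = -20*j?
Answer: -571/4340 ≈ -0.13157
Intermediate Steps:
(q(2, 5) + 387/R(-11, -10))/(221 + 399) = (-20*5 + 387/21)/(221 + 399) = (-100 + 387*(1/21))/620 = (-100 + 129/7)*(1/620) = -571/7*1/620 = -571/4340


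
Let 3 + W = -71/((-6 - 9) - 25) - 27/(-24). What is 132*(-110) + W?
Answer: -145201/10 ≈ -14520.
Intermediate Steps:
W = -⅒ (W = -3 + (-71/((-6 - 9) - 25) - 27/(-24)) = -3 + (-71/(-15 - 25) - 27*(-1/24)) = -3 + (-71/(-40) + 9/8) = -3 + (-71*(-1/40) + 9/8) = -3 + (71/40 + 9/8) = -3 + 29/10 = -⅒ ≈ -0.10000)
132*(-110) + W = 132*(-110) - ⅒ = -14520 - ⅒ = -145201/10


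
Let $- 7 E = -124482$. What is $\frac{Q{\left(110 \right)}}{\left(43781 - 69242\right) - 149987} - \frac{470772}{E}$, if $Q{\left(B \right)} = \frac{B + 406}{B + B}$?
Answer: $- \frac{5299913052123}{200201081080} \approx -26.473$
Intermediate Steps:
$E = \frac{124482}{7}$ ($E = \left(- \frac{1}{7}\right) \left(-124482\right) = \frac{124482}{7} \approx 17783.0$)
$Q{\left(B \right)} = \frac{406 + B}{2 B}$
$\frac{Q{\left(110 \right)}}{\left(43781 - 69242\right) - 149987} - \frac{470772}{E} = \frac{\frac{1}{2} \cdot \frac{1}{110} \left(406 + 110\right)}{\left(43781 - 69242\right) - 149987} - \frac{470772}{\frac{124482}{7}} = \frac{\frac{1}{2} \cdot \frac{1}{110} \cdot 516}{-25461 - 149987} - \frac{549234}{20747} = \frac{129}{55 \left(-175448\right)} - \frac{549234}{20747} = \frac{129}{55} \left(- \frac{1}{175448}\right) - \frac{549234}{20747} = - \frac{129}{9649640} - \frac{549234}{20747} = - \frac{5299913052123}{200201081080}$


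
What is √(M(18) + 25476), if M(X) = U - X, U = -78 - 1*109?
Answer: √25271 ≈ 158.97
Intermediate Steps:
U = -187 (U = -78 - 109 = -187)
M(X) = -187 - X
√(M(18) + 25476) = √((-187 - 1*18) + 25476) = √((-187 - 18) + 25476) = √(-205 + 25476) = √25271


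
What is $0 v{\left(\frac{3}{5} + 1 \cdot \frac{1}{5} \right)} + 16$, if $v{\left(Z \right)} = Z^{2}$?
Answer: $16$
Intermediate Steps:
$0 v{\left(\frac{3}{5} + 1 \cdot \frac{1}{5} \right)} + 16 = 0 \left(\frac{3}{5} + 1 \cdot \frac{1}{5}\right)^{2} + 16 = 0 \left(3 \cdot \frac{1}{5} + 1 \cdot \frac{1}{5}\right)^{2} + 16 = 0 \left(\frac{3}{5} + \frac{1}{5}\right)^{2} + 16 = 0 \left(\frac{4}{5}\right)^{2} + 16 = 0 \cdot \frac{16}{25} + 16 = 0 + 16 = 16$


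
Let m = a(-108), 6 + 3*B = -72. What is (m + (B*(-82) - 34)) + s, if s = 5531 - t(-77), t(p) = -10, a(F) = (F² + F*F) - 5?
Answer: 30962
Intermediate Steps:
a(F) = -5 + 2*F² (a(F) = (F² + F²) - 5 = 2*F² - 5 = -5 + 2*F²)
B = -26 (B = -2 + (⅓)*(-72) = -2 - 24 = -26)
m = 23323 (m = -5 + 2*(-108)² = -5 + 2*11664 = -5 + 23328 = 23323)
s = 5541 (s = 5531 - 1*(-10) = 5531 + 10 = 5541)
(m + (B*(-82) - 34)) + s = (23323 + (-26*(-82) - 34)) + 5541 = (23323 + (2132 - 34)) + 5541 = (23323 + 2098) + 5541 = 25421 + 5541 = 30962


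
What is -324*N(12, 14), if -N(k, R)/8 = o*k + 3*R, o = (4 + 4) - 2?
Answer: 295488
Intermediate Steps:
o = 6 (o = 8 - 2 = 6)
N(k, R) = -48*k - 24*R (N(k, R) = -8*(6*k + 3*R) = -8*(3*R + 6*k) = -48*k - 24*R)
-324*N(12, 14) = -324*(-48*12 - 24*14) = -324*(-576 - 336) = -324*(-912) = 295488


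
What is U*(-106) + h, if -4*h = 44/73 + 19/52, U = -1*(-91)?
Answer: -146468539/15184 ≈ -9646.2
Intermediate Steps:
U = 91
h = -3675/15184 (h = -(44/73 + 19/52)/4 = -¼*3675/3796 = -3675/15184 ≈ -0.24203)
U*(-106) + h = 91*(-106) - 3675/15184 = -9646 - 3675/15184 = -146468539/15184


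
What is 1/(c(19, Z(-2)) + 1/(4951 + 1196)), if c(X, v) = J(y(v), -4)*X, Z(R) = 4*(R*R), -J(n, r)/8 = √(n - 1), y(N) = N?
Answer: -6147/13094980655039 - 5743412568*√15/13094980655039 ≈ -0.0016987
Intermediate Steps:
J(n, r) = -8*√(-1 + n) (J(n, r) = -8*√(n - 1) = -8*√(-1 + n))
Z(R) = 4*R²
c(X, v) = -8*X*√(-1 + v) (c(X, v) = (-8*√(-1 + v))*X = -8*X*√(-1 + v))
1/(c(19, Z(-2)) + 1/(4951 + 1196)) = 1/(-8*19*√(-1 + 4*(-2)²) + 1/(4951 + 1196)) = 1/(-8*19*√(-1 + 4*4) + 1/6147) = 1/(-8*19*√(-1 + 16) + 1/6147) = 1/(-8*19*√15 + 1/6147) = 1/(-152*√15 + 1/6147) = 1/(1/6147 - 152*√15)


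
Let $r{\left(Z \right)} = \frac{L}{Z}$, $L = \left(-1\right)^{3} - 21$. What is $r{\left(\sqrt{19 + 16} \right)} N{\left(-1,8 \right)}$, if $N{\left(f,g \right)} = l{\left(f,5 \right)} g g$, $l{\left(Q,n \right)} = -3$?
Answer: $\frac{4224 \sqrt{35}}{35} \approx 713.99$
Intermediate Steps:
$L = -22$ ($L = -1 - 21 = -22$)
$r{\left(Z \right)} = - \frac{22}{Z}$
$N{\left(f,g \right)} = - 3 g^{2}$ ($N{\left(f,g \right)} = - 3 g g = - 3 g^{2}$)
$r{\left(\sqrt{19 + 16} \right)} N{\left(-1,8 \right)} = - \frac{22}{\sqrt{19 + 16}} \left(- 3 \cdot 8^{2}\right) = - \frac{22}{\sqrt{35}} \left(\left(-3\right) 64\right) = - 22 \frac{\sqrt{35}}{35} \left(-192\right) = - \frac{22 \sqrt{35}}{35} \left(-192\right) = \frac{4224 \sqrt{35}}{35}$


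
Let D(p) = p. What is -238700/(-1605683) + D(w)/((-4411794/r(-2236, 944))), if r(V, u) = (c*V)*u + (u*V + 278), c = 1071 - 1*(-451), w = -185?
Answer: -477468496990579435/3541971312651 ≈ -1.3480e+5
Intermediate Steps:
c = 1522 (c = 1071 + 451 = 1522)
r(V, u) = 278 + 1523*V*u (r(V, u) = (1522*V)*u + (u*V + 278) = 1522*V*u + (V*u + 278) = 1522*V*u + (278 + V*u) = 278 + 1523*V*u)
-238700/(-1605683) + D(w)/((-4411794/r(-2236, 944))) = -238700/(-1605683) - 185/((-4411794/(278 + 1523*(-2236)*944))) = -238700*(-1/1605683) - 185/((-4411794/(278 - 3214724032))) = 238700/1605683 - 185/((-4411794/(-3214723754))) = 238700/1605683 - 185/((-4411794*(-1/3214723754))) = 238700/1605683 - 185/2205897/1607361877 = 238700/1605683 - 185*1607361877/2205897 = 238700/1605683 - 297361947245/2205897 = -477468496990579435/3541971312651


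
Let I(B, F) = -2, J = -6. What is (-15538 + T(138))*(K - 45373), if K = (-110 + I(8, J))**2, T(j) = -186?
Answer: 516203196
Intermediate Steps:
K = 12544 (K = (-110 - 2)**2 = (-112)**2 = 12544)
(-15538 + T(138))*(K - 45373) = (-15538 - 186)*(12544 - 45373) = -15724*(-32829) = 516203196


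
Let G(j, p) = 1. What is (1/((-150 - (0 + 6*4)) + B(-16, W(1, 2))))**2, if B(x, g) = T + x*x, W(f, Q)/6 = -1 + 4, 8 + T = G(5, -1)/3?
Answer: 9/49729 ≈ 0.00018098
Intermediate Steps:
T = -23/3 (T = -8 + 1/3 = -23/3 ≈ -7.6667)
W(f, Q) = 18 (W(f, Q) = 6*(-1 + 4) = 6*3 = 18)
B(x, g) = -23/3 + x**2 (B(x, g) = -23/3 + x*x = -23/3 + x**2)
(1/((-150 - (0 + 6*4)) + B(-16, W(1, 2))))**2 = (1/((-150 - (0 + 6*4)) + (-23/3 + (-16)**2)))**2 = (1/((-150 - (0 + 24)) + (-23/3 + 256)))**2 = (1/((-150 - 1*24) + 745/3))**2 = (1/((-150 - 24) + 745/3))**2 = (1/(-174 + 745/3))**2 = (1/(223/3))**2 = (3/223)**2 = 9/49729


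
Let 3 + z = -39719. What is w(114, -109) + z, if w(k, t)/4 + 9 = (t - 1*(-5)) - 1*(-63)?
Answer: -39922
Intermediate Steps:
z = -39722 (z = -3 - 39719 = -39722)
w(k, t) = 236 + 4*t (w(k, t) = -36 + 4*((t - 1*(-5)) - 1*(-63)) = -36 + 4*((t + 5) + 63) = -36 + 4*((5 + t) + 63) = -36 + 4*(68 + t) = -36 + (272 + 4*t) = 236 + 4*t)
w(114, -109) + z = (236 + 4*(-109)) - 39722 = (236 - 436) - 39722 = -200 - 39722 = -39922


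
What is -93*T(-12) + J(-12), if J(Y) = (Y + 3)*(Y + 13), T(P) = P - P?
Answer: -9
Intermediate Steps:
T(P) = 0
J(Y) = (3 + Y)*(13 + Y)
-93*T(-12) + J(-12) = -93*0 + (39 + (-12)**2 + 16*(-12)) = 0 + (39 + 144 - 192) = 0 - 9 = -9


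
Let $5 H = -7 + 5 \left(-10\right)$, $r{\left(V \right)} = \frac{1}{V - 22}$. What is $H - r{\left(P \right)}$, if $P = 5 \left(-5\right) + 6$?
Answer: $- \frac{2332}{205} \approx -11.376$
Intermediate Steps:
$P = -19$ ($P = -25 + 6 = -19$)
$r{\left(V \right)} = \frac{1}{-22 + V}$
$H = - \frac{57}{5}$ ($H = \frac{-7 + 5 \left(-10\right)}{5} = \frac{-7 - 50}{5} = \frac{1}{5} \left(-57\right) = - \frac{57}{5} \approx -11.4$)
$H - r{\left(P \right)} = - \frac{57}{5} - \frac{1}{-22 - 19} = - \frac{57}{5} - \frac{1}{-41} = - \frac{57}{5} - - \frac{1}{41} = - \frac{57}{5} + \frac{1}{41} = - \frac{2332}{205}$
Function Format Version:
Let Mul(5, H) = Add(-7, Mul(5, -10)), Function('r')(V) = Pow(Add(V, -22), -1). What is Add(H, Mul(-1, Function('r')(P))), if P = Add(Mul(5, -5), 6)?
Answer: Rational(-2332, 205) ≈ -11.376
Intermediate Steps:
P = -19 (P = Add(-25, 6) = -19)
Function('r')(V) = Pow(Add(-22, V), -1)
H = Rational(-57, 5) (H = Mul(Rational(1, 5), Add(-7, Mul(5, -10))) = Mul(Rational(1, 5), Add(-7, -50)) = Mul(Rational(1, 5), -57) = Rational(-57, 5) ≈ -11.400)
Add(H, Mul(-1, Function('r')(P))) = Add(Rational(-57, 5), Mul(-1, Pow(Add(-22, -19), -1))) = Add(Rational(-57, 5), Mul(-1, Pow(-41, -1))) = Add(Rational(-57, 5), Mul(-1, Rational(-1, 41))) = Add(Rational(-57, 5), Rational(1, 41)) = Rational(-2332, 205)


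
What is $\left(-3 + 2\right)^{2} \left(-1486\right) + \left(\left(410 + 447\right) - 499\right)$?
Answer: $-1128$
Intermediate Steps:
$\left(-3 + 2\right)^{2} \left(-1486\right) + \left(\left(410 + 447\right) - 499\right) = \left(-1\right)^{2} \left(-1486\right) + \left(857 - 499\right) = 1 \left(-1486\right) + 358 = -1486 + 358 = -1128$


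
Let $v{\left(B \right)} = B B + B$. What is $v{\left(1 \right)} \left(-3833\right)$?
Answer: $-7666$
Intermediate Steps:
$v{\left(B \right)} = B + B^{2}$ ($v{\left(B \right)} = B^{2} + B = B + B^{2}$)
$v{\left(1 \right)} \left(-3833\right) = 1 \left(1 + 1\right) \left(-3833\right) = 1 \cdot 2 \left(-3833\right) = 2 \left(-3833\right) = -7666$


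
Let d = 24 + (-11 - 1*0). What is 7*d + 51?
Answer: 142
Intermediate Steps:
d = 13 (d = 24 + (-11 + 0) = 24 - 11 = 13)
7*d + 51 = 7*13 + 51 = 91 + 51 = 142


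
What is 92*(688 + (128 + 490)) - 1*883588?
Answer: -763436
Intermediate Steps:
92*(688 + (128 + 490)) - 1*883588 = 92*(688 + 618) - 883588 = 92*1306 - 883588 = 120152 - 883588 = -763436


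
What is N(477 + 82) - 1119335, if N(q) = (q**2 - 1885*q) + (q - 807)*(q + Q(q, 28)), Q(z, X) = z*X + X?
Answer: -5887841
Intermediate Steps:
Q(z, X) = X + X*z (Q(z, X) = X*z + X = X + X*z)
N(q) = q**2 - 1885*q + (-807 + q)*(28 + 29*q) (N(q) = (q**2 - 1885*q) + (q - 807)*(q + 28*(1 + q)) = (q**2 - 1885*q) + (-807 + q)*(q + (28 + 28*q)) = (q**2 - 1885*q) + (-807 + q)*(28 + 29*q) = q**2 - 1885*q + (-807 + q)*(28 + 29*q))
N(477 + 82) - 1119335 = (-22596 - 25260*(477 + 82) + 30*(477 + 82)**2) - 1119335 = (-22596 - 25260*559 + 30*559**2) - 1119335 = (-22596 - 14120340 + 30*312481) - 1119335 = (-22596 - 14120340 + 9374430) - 1119335 = -4768506 - 1119335 = -5887841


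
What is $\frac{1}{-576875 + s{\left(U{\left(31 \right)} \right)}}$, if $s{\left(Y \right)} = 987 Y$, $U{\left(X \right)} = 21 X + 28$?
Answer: $\frac{1}{93298} \approx 1.0718 \cdot 10^{-5}$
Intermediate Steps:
$U{\left(X \right)} = 28 + 21 X$
$\frac{1}{-576875 + s{\left(U{\left(31 \right)} \right)}} = \frac{1}{-576875 + 987 \left(28 + 21 \cdot 31\right)} = \frac{1}{-576875 + 987 \left(28 + 651\right)} = \frac{1}{-576875 + 987 \cdot 679} = \frac{1}{-576875 + 670173} = \frac{1}{93298}$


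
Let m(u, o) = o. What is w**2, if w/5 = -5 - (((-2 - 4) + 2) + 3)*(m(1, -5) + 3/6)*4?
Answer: 13225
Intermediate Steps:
w = -115 (w = 5*(-5 - (((-2 - 4) + 2) + 3)*(-5 + 3/6)*4) = 5*(-5 - ((-6 + 2) + 3)*(-5 + 3*(1/6))*4) = 5*(-5 - (-4 + 3)*(-5 + 1/2)*4) = 5*(-5 - (-1*(-9/2))*4) = 5*(-5 - 9*4/2) = 5*(-5 - 1*18) = 5*(-5 - 18) = 5*(-23) = -115)
w**2 = (-115)**2 = 13225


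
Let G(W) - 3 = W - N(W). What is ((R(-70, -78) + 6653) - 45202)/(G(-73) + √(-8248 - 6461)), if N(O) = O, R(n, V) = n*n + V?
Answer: -33727/4906 + 33727*I*√14709/14718 ≈ -6.8746 + 277.92*I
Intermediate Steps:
R(n, V) = V + n² (R(n, V) = n² + V = V + n²)
G(W) = 3 (G(W) = 3 + (W - W) = 3 + 0 = 3)
((R(-70, -78) + 6653) - 45202)/(G(-73) + √(-8248 - 6461)) = (((-78 + (-70)²) + 6653) - 45202)/(3 + √(-8248 - 6461)) = (((-78 + 4900) + 6653) - 45202)/(3 + √(-14709)) = ((4822 + 6653) - 45202)/(3 + I*√14709) = (11475 - 45202)/(3 + I*√14709) = -33727/(3 + I*√14709)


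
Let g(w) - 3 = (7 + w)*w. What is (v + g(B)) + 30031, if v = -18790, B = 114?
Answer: 25038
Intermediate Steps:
g(w) = 3 + w*(7 + w) (g(w) = 3 + (7 + w)*w = 3 + w*(7 + w))
(v + g(B)) + 30031 = (-18790 + (3 + 114**2 + 7*114)) + 30031 = (-18790 + (3 + 12996 + 798)) + 30031 = (-18790 + 13797) + 30031 = -4993 + 30031 = 25038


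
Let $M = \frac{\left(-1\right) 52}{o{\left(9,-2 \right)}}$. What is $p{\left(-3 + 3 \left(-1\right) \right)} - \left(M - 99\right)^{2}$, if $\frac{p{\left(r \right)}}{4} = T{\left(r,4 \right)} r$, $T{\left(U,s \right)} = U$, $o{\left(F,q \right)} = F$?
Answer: $- \frac{877585}{81} \approx -10834.0$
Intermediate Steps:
$M = - \frac{52}{9}$ ($M = \frac{\left(-1\right) 52}{9} = \left(-52\right) \frac{1}{9} = - \frac{52}{9} \approx -5.7778$)
$p{\left(r \right)} = 4 r^{2}$ ($p{\left(r \right)} = 4 r r = 4 r^{2}$)
$p{\left(-3 + 3 \left(-1\right) \right)} - \left(M - 99\right)^{2} = 4 \left(-3 + 3 \left(-1\right)\right)^{2} - \left(- \frac{52}{9} - 99\right)^{2} = 4 \left(-3 - 3\right)^{2} - \left(- \frac{943}{9}\right)^{2} = 4 \left(-6\right)^{2} - \frac{889249}{81} = 4 \cdot 36 - \frac{889249}{81} = 144 - \frac{889249}{81} = - \frac{877585}{81}$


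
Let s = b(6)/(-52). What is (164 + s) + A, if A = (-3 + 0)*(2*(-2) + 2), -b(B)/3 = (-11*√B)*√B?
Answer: 4321/26 ≈ 166.19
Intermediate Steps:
b(B) = 33*B (b(B) = -3*(-11*√B)*√B = -(-33)*B = 33*B)
s = -99/26 (s = (33*6)/(-52) = 198*(-1/52) = -99/26 ≈ -3.8077)
A = 6 (A = -3*(-4 + 2) = -3*(-2) = 6)
(164 + s) + A = (164 - 99/26) + 6 = 4165/26 + 6 = 4321/26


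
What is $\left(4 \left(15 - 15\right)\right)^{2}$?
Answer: $0$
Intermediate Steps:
$\left(4 \left(15 - 15\right)\right)^{2} = \left(4 \cdot 0\right)^{2} = 0^{2} = 0$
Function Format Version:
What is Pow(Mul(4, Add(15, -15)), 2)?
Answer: 0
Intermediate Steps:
Pow(Mul(4, Add(15, -15)), 2) = Pow(Mul(4, 0), 2) = Pow(0, 2) = 0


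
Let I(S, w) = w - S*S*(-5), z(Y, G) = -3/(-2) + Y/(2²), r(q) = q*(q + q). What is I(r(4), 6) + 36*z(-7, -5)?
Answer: 5117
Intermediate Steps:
r(q) = 2*q² (r(q) = q*(2*q) = 2*q²)
z(Y, G) = 3/2 + Y/4 (z(Y, G) = -3*(-½) + Y/4 = 3/2 + Y*(¼) = 3/2 + Y/4)
I(S, w) = w + 5*S² (I(S, w) = w - S²*(-5) = w - (-5)*S² = w + 5*S²)
I(r(4), 6) + 36*z(-7, -5) = (6 + 5*(2*4²)²) + 36*(3/2 + (¼)*(-7)) = (6 + 5*(2*16)²) + 36*(3/2 - 7/4) = (6 + 5*32²) + 36*(-¼) = (6 + 5*1024) - 9 = (6 + 5120) - 9 = 5126 - 9 = 5117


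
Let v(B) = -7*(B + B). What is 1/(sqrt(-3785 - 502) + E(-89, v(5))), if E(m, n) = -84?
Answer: -28/3781 - I*sqrt(4287)/11343 ≈ -0.0074054 - 0.0057723*I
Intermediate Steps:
v(B) = -14*B
1/(sqrt(-3785 - 502) + E(-89, v(5))) = 1/(sqrt(-3785 - 502) - 84) = 1/(sqrt(-4287) - 84) = 1/(I*sqrt(4287) - 84) = 1/(-84 + I*sqrt(4287))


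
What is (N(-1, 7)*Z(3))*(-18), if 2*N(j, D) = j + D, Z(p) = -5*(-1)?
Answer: -270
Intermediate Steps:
Z(p) = 5
N(j, D) = D/2 + j/2 (N(j, D) = (j + D)/2 = (D + j)/2 = D/2 + j/2)
(N(-1, 7)*Z(3))*(-18) = (((½)*7 + (½)*(-1))*5)*(-18) = ((7/2 - ½)*5)*(-18) = (3*5)*(-18) = 15*(-18) = -270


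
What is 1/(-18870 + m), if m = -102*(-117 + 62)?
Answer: -1/13260 ≈ -7.5415e-5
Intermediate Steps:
m = 5610 (m = -102*(-55) = 5610)
1/(-18870 + m) = 1/(-18870 + 5610) = 1/(-13260) = -1/13260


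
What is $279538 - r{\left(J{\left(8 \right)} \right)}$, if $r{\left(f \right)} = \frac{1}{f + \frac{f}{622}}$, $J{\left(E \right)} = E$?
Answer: $\frac{696608385}{2492} \approx 2.7954 \cdot 10^{5}$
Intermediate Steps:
$r{\left(f \right)} = \frac{622}{623 f}$ ($r{\left(f \right)} = \frac{1}{f + f \frac{1}{622}} = \frac{1}{f + \frac{f}{622}} = \frac{1}{\frac{623}{622} f} = \frac{622}{623 f}$)
$279538 - r{\left(J{\left(8 \right)} \right)} = 279538 - \frac{622}{623 \cdot 8} = 279538 - \frac{622}{623} \cdot \frac{1}{8} = 279538 - \frac{311}{2492} = \frac{696608385}{2492}$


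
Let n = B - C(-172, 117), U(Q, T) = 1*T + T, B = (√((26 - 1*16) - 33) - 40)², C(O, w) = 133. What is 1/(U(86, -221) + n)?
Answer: I/(2*(40*√23 + 501*I)) ≈ 0.00087039 + 0.00033327*I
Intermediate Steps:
B = (-40 + I*√23)² (B = (√((26 - 16) - 33) - 40)² = (√(10 - 33) - 40)² = (√(-23) - 40)² = (I*√23 - 40)² = (-40 + I*√23)² ≈ 1577.0 - 383.67*I)
U(Q, T) = 2*T (U(Q, T) = T + T = 2*T)
n = -133 + (40 - I*√23)² (n = (40 - I*√23)² - 1*133 = (40 - I*√23)² - 133 = -133 + (40 - I*√23)² ≈ 1444.0 - 383.67*I)
1/(U(86, -221) + n) = 1/(2*(-221) + (1444 - 80*I*√23)) = 1/(-442 + (1444 - 80*I*√23)) = 1/(1002 - 80*I*√23)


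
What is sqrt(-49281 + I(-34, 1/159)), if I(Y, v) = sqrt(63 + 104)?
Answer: sqrt(-49281 + sqrt(167)) ≈ 221.96*I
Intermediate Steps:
I(Y, v) = sqrt(167)
sqrt(-49281 + I(-34, 1/159)) = sqrt(-49281 + sqrt(167))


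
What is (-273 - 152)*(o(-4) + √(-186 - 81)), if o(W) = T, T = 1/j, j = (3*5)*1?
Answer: -85/3 - 425*I*√267 ≈ -28.333 - 6944.6*I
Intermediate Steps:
j = 15 (j = 15*1 = 15)
T = 1/15 ≈ 0.066667
o(W) = 1/15
(-273 - 152)*(o(-4) + √(-186 - 81)) = (-273 - 152)*(1/15 + √(-186 - 81)) = -425*(1/15 + √(-267)) = -425*(1/15 + I*√267) = -85/3 - 425*I*√267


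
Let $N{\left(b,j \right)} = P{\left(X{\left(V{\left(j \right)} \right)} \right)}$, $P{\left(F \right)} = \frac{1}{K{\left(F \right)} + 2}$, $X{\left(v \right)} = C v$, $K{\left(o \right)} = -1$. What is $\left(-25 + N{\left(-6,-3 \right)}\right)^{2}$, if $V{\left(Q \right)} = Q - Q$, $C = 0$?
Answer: $576$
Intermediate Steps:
$V{\left(Q \right)} = 0$
$X{\left(v \right)} = 0$ ($X{\left(v \right)} = 0 v = 0$)
$P{\left(F \right)} = 1$ ($P{\left(F \right)} = \frac{1}{-1 + 2} = 1^{-1} = 1$)
$N{\left(b,j \right)} = 1$
$\left(-25 + N{\left(-6,-3 \right)}\right)^{2} = \left(-25 + 1\right)^{2} = \left(-24\right)^{2} = 576$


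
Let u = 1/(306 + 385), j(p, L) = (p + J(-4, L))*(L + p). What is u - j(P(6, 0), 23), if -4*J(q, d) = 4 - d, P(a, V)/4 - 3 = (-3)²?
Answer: -10351867/2764 ≈ -3745.3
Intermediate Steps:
P(a, V) = 48 (P(a, V) = 12 + 4*(-3)² = 12 + 4*9 = 12 + 36 = 48)
J(q, d) = -1 + d/4 (J(q, d) = -(4 - d)/4 = -1 + d/4)
j(p, L) = (L + p)*(-1 + p + L/4) (j(p, L) = (p + (-1 + L/4))*(L + p) = (-1 + p + L/4)*(L + p) = (L + p)*(-1 + p + L/4))
u = 1/691 ≈ 0.0014472
u - j(P(6, 0), 23) = 1/691 - (48² - 1*23 - 1*48 + (¼)*23² + (5/4)*23*48) = 1/691 - (2304 - 23 - 48 + (¼)*529 + 1380) = 1/691 - (2304 - 23 - 48 + 529/4 + 1380) = 1/691 - 1*14981/4 = 1/691 - 14981/4 = -10351867/2764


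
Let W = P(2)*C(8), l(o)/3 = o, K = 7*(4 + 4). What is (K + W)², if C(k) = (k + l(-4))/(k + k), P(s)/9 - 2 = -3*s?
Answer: 4225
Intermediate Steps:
P(s) = 18 - 27*s (P(s) = 18 + 9*(-3*s) = 18 - 27*s)
K = 56 (K = 7*8 = 56)
l(o) = 3*o
C(k) = (-12 + k)/(2*k) (C(k) = (k + 3*(-4))/(k + k) = (k - 12)/((2*k)) = (-12 + k)*(1/(2*k)) = (-12 + k)/(2*k))
W = 9 (W = (18 - 27*2)*((½)*(-12 + 8)/8) = (18 - 54)*((½)*(⅛)*(-4)) = -36*(-¼) = 9)
(K + W)² = (56 + 9)² = 65² = 4225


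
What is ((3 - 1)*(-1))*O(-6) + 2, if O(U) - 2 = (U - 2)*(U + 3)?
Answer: -50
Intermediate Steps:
O(U) = 2 + (-2 + U)*(3 + U) (O(U) = 2 + (U - 2)*(U + 3) = 2 + (-2 + U)*(3 + U))
((3 - 1)*(-1))*O(-6) + 2 = ((3 - 1)*(-1))*(-4 - 6 + (-6)²) + 2 = (2*(-1))*(-4 - 6 + 36) + 2 = -2*26 + 2 = -52 + 2 = -50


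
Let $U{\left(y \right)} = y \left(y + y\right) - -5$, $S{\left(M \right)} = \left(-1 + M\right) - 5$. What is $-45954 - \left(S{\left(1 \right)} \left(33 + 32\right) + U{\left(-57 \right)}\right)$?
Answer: $-52132$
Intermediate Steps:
$S{\left(M \right)} = -6 + M$
$U{\left(y \right)} = 5 + 2 y^{2}$ ($U{\left(y \right)} = y 2 y + 5 = 2 y^{2} + 5 = 5 + 2 y^{2}$)
$-45954 - \left(S{\left(1 \right)} \left(33 + 32\right) + U{\left(-57 \right)}\right) = -45954 - \left(\left(-6 + 1\right) \left(33 + 32\right) + \left(5 + 2 \left(-57\right)^{2}\right)\right) = -45954 - \left(\left(-5\right) 65 + \left(5 + 2 \cdot 3249\right)\right) = -45954 - \left(-325 + \left(5 + 6498\right)\right) = -45954 - \left(-325 + 6503\right) = -45954 - 6178 = -52132$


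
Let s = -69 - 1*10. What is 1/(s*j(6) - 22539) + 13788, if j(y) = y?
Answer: 317303243/23013 ≈ 13788.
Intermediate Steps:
s = -79 (s = -69 - 10 = -79)
1/(s*j(6) - 22539) + 13788 = 1/(-79*6 - 22539) + 13788 = 1/(-474 - 22539) + 13788 = 1/(-23013) + 13788 = -1/23013 + 13788 = 317303243/23013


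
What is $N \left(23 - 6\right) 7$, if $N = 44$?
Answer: $5236$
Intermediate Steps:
$N \left(23 - 6\right) 7 = 44 \left(23 - 6\right) 7 = 44 \cdot 17 \cdot 7 = 748 \cdot 7 = 5236$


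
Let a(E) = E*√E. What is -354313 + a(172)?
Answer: -354313 + 344*√43 ≈ -3.5206e+5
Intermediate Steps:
a(E) = E^(3/2)
-354313 + a(172) = -354313 + 172^(3/2) = -354313 + 344*√43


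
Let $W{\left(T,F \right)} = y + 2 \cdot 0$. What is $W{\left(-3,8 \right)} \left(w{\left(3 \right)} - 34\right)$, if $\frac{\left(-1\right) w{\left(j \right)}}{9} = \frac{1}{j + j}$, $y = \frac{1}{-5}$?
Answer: $\frac{71}{10} \approx 7.1$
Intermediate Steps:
$y = - \frac{1}{5} \approx -0.2$
$W{\left(T,F \right)} = - \frac{1}{5}$ ($W{\left(T,F \right)} = - \frac{1}{5} + 2 \cdot 0 = - \frac{1}{5} + 0 = - \frac{1}{5}$)
$w{\left(j \right)} = - \frac{9}{2 j}$ ($w{\left(j \right)} = - \frac{9}{j + j} = - \frac{9}{2 j}$)
$W{\left(-3,8 \right)} \left(w{\left(3 \right)} - 34\right) = - \frac{- \frac{9}{2 \cdot 3} - 34}{5} = - \frac{\left(- \frac{9}{2}\right) \frac{1}{3} - 34}{5} = - \frac{- \frac{3}{2} - 34}{5} = \left(- \frac{1}{5}\right) \left(- \frac{71}{2}\right) = \frac{71}{10}$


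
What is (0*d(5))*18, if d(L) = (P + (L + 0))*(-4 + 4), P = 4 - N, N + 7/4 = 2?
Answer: 0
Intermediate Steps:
N = ¼ (N = -7/4 + 2 = ¼ ≈ 0.25000)
P = 15/4 (P = 4 - 1*¼ = 4 - ¼ = 15/4 ≈ 3.7500)
d(L) = 0 (d(L) = (15/4 + (L + 0))*(-4 + 4) = (15/4 + L)*0 = 0)
(0*d(5))*18 = (0*0)*18 = 0*18 = 0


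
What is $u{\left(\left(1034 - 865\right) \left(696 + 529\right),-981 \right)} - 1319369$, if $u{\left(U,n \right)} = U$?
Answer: $-1112344$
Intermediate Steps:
$u{\left(\left(1034 - 865\right) \left(696 + 529\right),-981 \right)} - 1319369 = \left(1034 - 865\right) \left(696 + 529\right) - 1319369 = 169 \cdot 1225 - 1319369 = 207025 - 1319369 = -1112344$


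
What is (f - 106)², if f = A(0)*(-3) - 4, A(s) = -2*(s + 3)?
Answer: 8464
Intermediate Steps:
A(s) = -6 - 2*s (A(s) = -2*(3 + s) = -6 - 2*s)
f = 14 (f = (-6 - 2*0)*(-3) - 4 = (-6 + 0)*(-3) - 4 = -6*(-3) - 4 = 18 - 4 = 14)
(f - 106)² = (14 - 106)² = (-92)² = 8464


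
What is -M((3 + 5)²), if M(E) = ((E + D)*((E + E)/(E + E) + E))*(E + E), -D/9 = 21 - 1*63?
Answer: -3677440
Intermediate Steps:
D = 378 (D = -9*(21 - 1*63) = -9*(21 - 63) = -9*(-42) = 378)
M(E) = 2*E*(1 + E)*(378 + E) (M(E) = ((E + 378)*((E + E)/(E + E) + E))*(E + E) = ((378 + E)*((2*E)/((2*E)) + E))*(2*E) = ((378 + E)*((2*E)*(1/(2*E)) + E))*(2*E) = ((378 + E)*(1 + E))*(2*E) = ((1 + E)*(378 + E))*(2*E) = 2*E*(1 + E)*(378 + E))
-M((3 + 5)²) = -2*(3 + 5)²*(378 + ((3 + 5)²)² + 379*(3 + 5)²) = -2*8²*(378 + (8²)² + 379*8²) = -2*64*(378 + 64² + 379*64) = -2*64*(378 + 4096 + 24256) = -2*64*28730 = -1*3677440 = -3677440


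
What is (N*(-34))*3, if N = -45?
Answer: 4590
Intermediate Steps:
(N*(-34))*3 = -45*(-34)*3 = 1530*3 = 4590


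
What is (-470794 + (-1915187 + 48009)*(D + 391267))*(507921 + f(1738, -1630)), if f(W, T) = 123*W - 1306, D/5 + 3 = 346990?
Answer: -2859942938748743750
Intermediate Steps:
D = 1734935 (D = -15 + 5*346990 = -15 + 1734950 = 1734935)
f(W, T) = -1306 + 123*W
(-470794 + (-1915187 + 48009)*(D + 391267))*(507921 + f(1738, -1630)) = (-470794 + (-1915187 + 48009)*(1734935 + 391267))*(507921 + (-1306 + 123*1738)) = (-470794 - 1867178*2126202)*(507921 + (-1306 + 213774)) = (-470794 - 3969997597956)*(507921 + 212468) = -3969998068750*720389 = -2859942938748743750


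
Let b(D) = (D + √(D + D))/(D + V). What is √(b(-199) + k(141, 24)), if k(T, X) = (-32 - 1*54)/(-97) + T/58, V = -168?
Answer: √(16455227720718 - 11616238492*I*√398)/2064742 ≈ 1.9647 - 0.013834*I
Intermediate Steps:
b(D) = (D + √2*√D)/(-168 + D) (b(D) = (D + √(D + D))/(D - 168) = (D + √(2*D))/(-168 + D) = (D + √2*√D)/(-168 + D))
k(T, X) = 86/97 + T/58 (k(T, X) = (-32 - 54)*(-1/97) + T*(1/58) = -86*(-1/97) + T/58 = 86/97 + T/58)
√(b(-199) + k(141, 24)) = √((-199 + √2*√(-199))/(-168 - 199) + (86/97 + (1/58)*141)) = √((-199 + √2*(I*√199))/(-367) + (86/97 + 141/58)) = √(-(-199 + I*√398)/367 + 18665/5626) = √((199/367 - I*√398/367) + 18665/5626) = √(7969629/2064742 - I*√398/367)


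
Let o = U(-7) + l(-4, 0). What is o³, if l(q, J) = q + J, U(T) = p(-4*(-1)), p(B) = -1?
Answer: -125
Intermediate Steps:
U(T) = -1
l(q, J) = J + q
o = -5 (o = -1 + (0 - 4) = -1 - 4 = -5)
o³ = (-5)³ = -125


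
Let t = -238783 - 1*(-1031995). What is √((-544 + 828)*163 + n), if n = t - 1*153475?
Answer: √686029 ≈ 828.27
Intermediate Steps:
t = 793212 (t = -238783 + 1031995 = 793212)
n = 639737 (n = 793212 - 1*153475 = 793212 - 153475 = 639737)
√((-544 + 828)*163 + n) = √((-544 + 828)*163 + 639737) = √(284*163 + 639737) = √(46292 + 639737) = √686029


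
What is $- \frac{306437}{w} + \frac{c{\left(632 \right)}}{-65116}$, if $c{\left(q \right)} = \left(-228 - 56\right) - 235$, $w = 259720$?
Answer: $- \frac{4954789253}{4227981880} \approx -1.1719$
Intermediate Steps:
$c{\left(q \right)} = -519$ ($c{\left(q \right)} = -284 - 235 = -519$)
$- \frac{306437}{w} + \frac{c{\left(632 \right)}}{-65116} = - \frac{306437}{259720} - \frac{519}{-65116} = \left(-306437\right) \frac{1}{259720} - - \frac{519}{65116} = - \frac{306437}{259720} + \frac{519}{65116} = - \frac{4954789253}{4227981880}$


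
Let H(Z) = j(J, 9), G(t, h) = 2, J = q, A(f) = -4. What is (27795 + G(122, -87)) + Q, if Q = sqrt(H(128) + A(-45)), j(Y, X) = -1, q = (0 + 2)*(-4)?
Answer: 27797 + I*sqrt(5) ≈ 27797.0 + 2.2361*I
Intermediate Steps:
q = -8 (q = 2*(-4) = -8)
J = -8
H(Z) = -1
Q = I*sqrt(5) (Q = sqrt(-1 - 4) = sqrt(-5) = I*sqrt(5) ≈ 2.2361*I)
(27795 + G(122, -87)) + Q = (27795 + 2) + I*sqrt(5) = 27797 + I*sqrt(5)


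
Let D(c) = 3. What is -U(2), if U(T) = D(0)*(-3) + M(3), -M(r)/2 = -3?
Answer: 3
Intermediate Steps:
M(r) = 6 (M(r) = -2*(-3) = 6)
U(T) = -3 (U(T) = 3*(-3) + 6 = -9 + 6 = -3)
-U(2) = -1*(-3) = 3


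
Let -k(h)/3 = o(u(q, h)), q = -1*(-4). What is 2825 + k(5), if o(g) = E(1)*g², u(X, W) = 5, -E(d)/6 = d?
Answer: 3275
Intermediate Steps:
E(d) = -6*d
q = 4
o(g) = -6*g² (o(g) = (-6*1)*g² = -6*g²)
k(h) = 450 (k(h) = -(-18)*5² = -(-18)*25 = -3*(-150) = 450)
2825 + k(5) = 2825 + 450 = 3275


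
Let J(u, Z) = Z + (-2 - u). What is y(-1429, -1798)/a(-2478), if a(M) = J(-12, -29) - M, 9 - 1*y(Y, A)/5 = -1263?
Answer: 6360/2459 ≈ 2.5864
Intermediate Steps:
y(Y, A) = 6360 (y(Y, A) = 45 - 5*(-1263) = 45 + 6315 = 6360)
J(u, Z) = -2 + Z - u
a(M) = -19 - M (a(M) = (-2 - 29 - 1*(-12)) - M = (-2 - 29 + 12) - M = -19 - M)
y(-1429, -1798)/a(-2478) = 6360/(-19 - 1*(-2478)) = 6360/(-19 + 2478) = 6360/2459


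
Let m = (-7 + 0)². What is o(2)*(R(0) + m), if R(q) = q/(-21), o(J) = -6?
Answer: -294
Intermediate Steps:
m = 49 (m = (-7)² = 49)
R(q) = -q/21 (R(q) = q*(-1/21) = -q/21)
o(2)*(R(0) + m) = -6*(-1/21*0 + 49) = -6*(0 + 49) = -6*49 = -294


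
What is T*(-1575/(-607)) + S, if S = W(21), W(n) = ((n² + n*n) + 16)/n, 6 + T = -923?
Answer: -30181589/12747 ≈ -2367.7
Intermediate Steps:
T = -929 (T = -6 - 923 = -929)
W(n) = (16 + 2*n²)/n (W(n) = ((n² + n²) + 16)/n = (2*n² + 16)/n = (16 + 2*n²)/n)
S = 898/21 (S = 2*21 + 16/21 = 42 + 16*(1/21) = 42 + 16/21 = 898/21 ≈ 42.762)
T*(-1575/(-607)) + S = -(-1463175)/(-607) + 898/21 = -(-1463175)*(-1)/607 + 898/21 = -929*1575/607 + 898/21 = -1463175/607 + 898/21 = -30181589/12747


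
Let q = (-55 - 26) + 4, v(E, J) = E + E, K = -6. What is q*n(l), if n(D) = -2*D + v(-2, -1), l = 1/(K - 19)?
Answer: 7546/25 ≈ 301.84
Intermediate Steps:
v(E, J) = 2*E
l = -1/25 (l = 1/(-6 - 19) = 1/(-25) = -1/25 ≈ -0.040000)
q = -77 (q = -81 + 4 = -77)
n(D) = -4 - 2*D (n(D) = -2*D + 2*(-2) = -2*D - 4 = -4 - 2*D)
q*n(l) = -77*(-4 - 2*(-1/25)) = -77*(-4 + 2/25) = -77*(-98/25) = 7546/25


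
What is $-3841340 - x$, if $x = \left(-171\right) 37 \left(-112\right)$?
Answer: $-4549964$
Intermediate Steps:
$x = 708624$ ($x = \left(-6327\right) \left(-112\right) = 708624$)
$-3841340 - x = -3841340 - 708624 = -4549964$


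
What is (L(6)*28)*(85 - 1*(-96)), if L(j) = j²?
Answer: 182448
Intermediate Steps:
(L(6)*28)*(85 - 1*(-96)) = (6²*28)*(85 - 1*(-96)) = (36*28)*(85 + 96) = 1008*181 = 182448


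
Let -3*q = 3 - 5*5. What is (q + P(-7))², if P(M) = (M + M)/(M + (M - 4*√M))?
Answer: (-2439*I + 2200*√7)/(9*(-3*I + 4*√7)) ≈ 63.285 - 7.6676*I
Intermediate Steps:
P(M) = 2*M/(-4*√M + 2*M) (P(M) = (2*M)/(-4*√M + 2*M) = 2*M/(-4*√M + 2*M))
q = 22/3 (q = -(3 - 5*5)/3 = -(3 - 25)/3 = -⅓*(-22) = 22/3 ≈ 7.3333)
(q + P(-7))² = (22/3 - 7/(-7 - 2*I*√7))²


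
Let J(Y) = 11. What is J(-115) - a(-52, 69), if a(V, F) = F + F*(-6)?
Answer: 356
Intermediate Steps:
a(V, F) = -5*F (a(V, F) = F - 6*F = -5*F)
J(-115) - a(-52, 69) = 11 - (-5)*69 = 11 - 1*(-345) = 11 + 345 = 356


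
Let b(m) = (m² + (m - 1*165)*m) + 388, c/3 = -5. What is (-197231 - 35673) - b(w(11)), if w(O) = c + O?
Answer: -233984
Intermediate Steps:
c = -15 (c = 3*(-5) = -15)
w(O) = -15 + O
b(m) = 388 + m² + m*(-165 + m) (b(m) = (m² + (m - 165)*m) + 388 = (m² + (-165 + m)*m) + 388 = (m² + m*(-165 + m)) + 388 = 388 + m² + m*(-165 + m))
(-197231 - 35673) - b(w(11)) = (-197231 - 35673) - (388 - 165*(-15 + 11) + 2*(-15 + 11)²) = -232904 - (388 - 165*(-4) + 2*(-4)²) = -232904 - (388 + 660 + 2*16) = -232904 - (388 + 660 + 32) = -232904 - 1*1080 = -232904 - 1080 = -233984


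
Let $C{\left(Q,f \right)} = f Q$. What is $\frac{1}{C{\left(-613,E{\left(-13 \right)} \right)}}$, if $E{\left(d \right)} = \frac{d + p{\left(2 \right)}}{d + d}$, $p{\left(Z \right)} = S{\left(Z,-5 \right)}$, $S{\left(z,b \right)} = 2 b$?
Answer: $- \frac{26}{14099} \approx -0.0018441$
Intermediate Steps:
$p{\left(Z \right)} = -10$ ($p{\left(Z \right)} = 2 \left(-5\right) = -10$)
$E{\left(d \right)} = \frac{-10 + d}{2 d}$ ($E{\left(d \right)} = \frac{d - 10}{d + d} = \frac{-10 + d}{2 d}$)
$C{\left(Q,f \right)} = Q f$
$\frac{1}{C{\left(-613,E{\left(-13 \right)} \right)}} = \frac{1}{\left(-613\right) \frac{-10 - 13}{2 \left(-13\right)}} = \frac{1}{\left(-613\right) \frac{1}{2} \left(- \frac{1}{13}\right) \left(-23\right)} = \frac{1}{\left(-613\right) \frac{23}{26}} = \frac{1}{- \frac{14099}{26}} = - \frac{26}{14099}$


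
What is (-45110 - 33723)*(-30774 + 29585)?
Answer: 93732437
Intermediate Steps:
(-45110 - 33723)*(-30774 + 29585) = -78833*(-1189) = 93732437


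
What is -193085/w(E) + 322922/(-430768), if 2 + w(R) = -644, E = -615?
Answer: 1091660943/3661528 ≈ 298.14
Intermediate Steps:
w(R) = -646 (w(R) = -2 - 644 = -646)
-193085/w(E) + 322922/(-430768) = -193085/(-646) + 322922/(-430768) = -193085*(-1/646) + 322922*(-1/430768) = 193085/646 - 161461/215384 = 1091660943/3661528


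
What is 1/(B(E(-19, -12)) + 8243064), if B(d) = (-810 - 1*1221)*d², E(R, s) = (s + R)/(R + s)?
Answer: 1/8241033 ≈ 1.2134e-7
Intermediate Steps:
E(R, s) = 1 (E(R, s) = (R + s)/(R + s) = 1)
B(d) = -2031*d² (B(d) = (-810 - 1221)*d² = -2031*d²)
1/(B(E(-19, -12)) + 8243064) = 1/(-2031*1² + 8243064) = 1/(-2031*1 + 8243064) = 1/(-2031 + 8243064) = 1/8241033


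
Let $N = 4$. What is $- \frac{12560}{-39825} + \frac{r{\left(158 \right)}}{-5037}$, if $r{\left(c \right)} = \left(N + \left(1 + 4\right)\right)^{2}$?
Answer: $\frac{4002593}{13373235} \approx 0.2993$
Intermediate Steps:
$r{\left(c \right)} = 81$ ($r{\left(c \right)} = \left(4 + \left(1 + 4\right)\right)^{2} = \left(4 + 5\right)^{2} = 9^{2} = 81$)
$- \frac{12560}{-39825} + \frac{r{\left(158 \right)}}{-5037} = - \frac{12560}{-39825} + \frac{81}{-5037} = \left(-12560\right) \left(- \frac{1}{39825}\right) + 81 \left(- \frac{1}{5037}\right) = \frac{2512}{7965} - \frac{27}{1679} = \frac{4002593}{13373235}$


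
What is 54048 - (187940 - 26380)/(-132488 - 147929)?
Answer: 15156139576/280417 ≈ 54049.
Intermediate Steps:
54048 - (187940 - 26380)/(-132488 - 147929) = 54048 - 161560/(-280417) = 54048 - 161560*(-1)/280417 = 54048 - 1*(-161560/280417) = 54048 + 161560/280417 = 15156139576/280417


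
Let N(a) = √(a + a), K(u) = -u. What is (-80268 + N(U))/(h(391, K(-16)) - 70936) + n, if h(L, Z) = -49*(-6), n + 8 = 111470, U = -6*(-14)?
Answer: 3936989436/35321 - √42/35321 ≈ 1.1146e+5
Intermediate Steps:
U = 84
n = 111462 (n = -8 + 111470 = 111462)
h(L, Z) = 294
N(a) = √2*√a (N(a) = √(2*a) = √2*√a)
(-80268 + N(U))/(h(391, K(-16)) - 70936) + n = (-80268 + √2*√84)/(294 - 70936) + 111462 = (-80268 + √2*(2*√21))/(-70642) + 111462 = (-80268 + 2*√42)*(-1/70642) + 111462 = (40134/35321 - √42/35321) + 111462 = 3936989436/35321 - √42/35321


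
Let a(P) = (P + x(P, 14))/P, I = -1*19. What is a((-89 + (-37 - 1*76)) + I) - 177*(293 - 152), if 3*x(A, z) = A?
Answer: -74867/3 ≈ -24956.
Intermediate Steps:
x(A, z) = A/3
I = -19
a(P) = 4/3 (a(P) = (P + P/3)/P = (4*P/3)/P = 4/3)
a((-89 + (-37 - 1*76)) + I) - 177*(293 - 152) = 4/3 - 177*(293 - 152) = 4/3 - 177*141 = 4/3 - 1*24957 = 4/3 - 24957 = -74867/3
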